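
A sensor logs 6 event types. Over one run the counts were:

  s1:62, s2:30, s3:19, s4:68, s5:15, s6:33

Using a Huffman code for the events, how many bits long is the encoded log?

551

Build the Huffman tree bottom-up:
merge s5(15) and s3(19): 34
merge s2(30) and s6(33): 63
merge 34 and s1(62): 96
merge 63 and s4(68): 131
merge 96 and 131: 227
Total encoded bits = sum of merged weights = 34 + 63 + 96 + 131 + 227 = 551.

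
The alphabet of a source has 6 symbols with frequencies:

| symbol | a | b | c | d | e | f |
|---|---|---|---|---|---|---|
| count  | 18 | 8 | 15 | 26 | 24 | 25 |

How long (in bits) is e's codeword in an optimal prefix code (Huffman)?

Repeatedly merge the two smallest:
combine b(8), c(15) → 23
combine a(18), 23 → 41
combine e(24), f(25) → 49
combine d(26), 41 → 67
combine 49, 67 → 116
e's leaf is at depth 2, giving a 2-bit codeword.

2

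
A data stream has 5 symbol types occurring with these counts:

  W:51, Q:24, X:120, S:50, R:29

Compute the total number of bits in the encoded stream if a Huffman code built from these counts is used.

582

Build the Huffman tree bottom-up:
merge Q(24) and R(29): 53
merge S(50) and W(51): 101
merge 53 and 101: 154
merge X(120) and 154: 274
Total encoded bits = sum of merged weights = 53 + 101 + 154 + 274 = 582.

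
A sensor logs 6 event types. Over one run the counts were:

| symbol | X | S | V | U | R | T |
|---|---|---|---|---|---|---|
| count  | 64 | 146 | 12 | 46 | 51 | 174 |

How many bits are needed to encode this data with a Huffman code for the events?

Merge the two smallest weights repeatedly:
combine V(12), U(46) → 58
combine R(51), 58 → 109
combine X(64), 109 → 173
combine S(146), 173 → 319
combine T(174), 319 → 493
Each symbol's bit-cost is frequency × depth; summing gives 1152 bits (equivalently 58 + 109 + 173 + 319 + 493).

1152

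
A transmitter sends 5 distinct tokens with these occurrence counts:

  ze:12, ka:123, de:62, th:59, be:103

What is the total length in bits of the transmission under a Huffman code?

789

Greedily combine the two least-frequent nodes:
merge ze(12) and th(59): 71
merge de(62) and 71: 133
merge be(103) and ka(123): 226
merge 133 and 226: 359
Each symbol's bit-cost is frequency × depth; summing gives 789 bits (equivalently 71 + 133 + 226 + 359).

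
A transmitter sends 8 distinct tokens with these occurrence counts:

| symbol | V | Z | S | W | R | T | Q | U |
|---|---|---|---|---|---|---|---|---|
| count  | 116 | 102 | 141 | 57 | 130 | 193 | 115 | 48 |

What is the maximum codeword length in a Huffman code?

Merge the two lowest-weight nodes at each step:
combine U(48), W(57) → 105
combine Z(102), 105 → 207
combine Q(115), V(116) → 231
combine R(130), S(141) → 271
combine T(193), 207 → 400
combine 231, 271 → 502
combine 400, 502 → 902
The rarest symbols sit at the bottom; the longest codeword is 4 bits.

4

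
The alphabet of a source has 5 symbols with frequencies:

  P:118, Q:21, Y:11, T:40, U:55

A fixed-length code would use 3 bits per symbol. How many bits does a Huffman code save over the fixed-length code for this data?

Fixed-length: 3 bits × 245 symbols = 735 bits.
Huffman merges:
combine Y(11), Q(21) → 32
combine 32, T(40) → 72
combine U(55), 72 → 127
combine P(118), 127 → 245
Huffman total = 32 + 72 + 127 + 245 = 476 bits.
Saving = 735 − 476 = 259 bits.

259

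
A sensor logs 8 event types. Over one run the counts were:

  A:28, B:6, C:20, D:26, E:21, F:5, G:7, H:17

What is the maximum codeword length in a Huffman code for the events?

5

Merge the two lowest-weight nodes at each step:
combine F(5), B(6) → 11
combine G(7), 11 → 18
combine H(17), 18 → 35
combine C(20), E(21) → 41
combine D(26), A(28) → 54
combine 35, 41 → 76
combine 54, 76 → 130
The first pair merged (F, B) ends up deepest, at depth 5.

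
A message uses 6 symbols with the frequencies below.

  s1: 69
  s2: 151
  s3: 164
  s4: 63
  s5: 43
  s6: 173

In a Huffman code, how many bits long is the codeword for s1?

Repeatedly merge the two smallest:
merge s5(43) and s4(63): 106
merge s1(69) and 106: 175
merge s2(151) and s3(164): 315
merge s6(173) and 175: 348
merge 315 and 348: 663
The subtree containing s1 is merged 3 times, so code length = 3.

3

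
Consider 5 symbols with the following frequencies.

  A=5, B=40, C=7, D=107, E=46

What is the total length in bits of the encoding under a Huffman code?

367

Greedily combine the two least-frequent nodes:
merge A(5) and C(7): 12
merge 12 and B(40): 52
merge E(46) and 52: 98
merge 98 and D(107): 205
Total encoded bits = sum of merged weights = 12 + 52 + 98 + 205 = 367.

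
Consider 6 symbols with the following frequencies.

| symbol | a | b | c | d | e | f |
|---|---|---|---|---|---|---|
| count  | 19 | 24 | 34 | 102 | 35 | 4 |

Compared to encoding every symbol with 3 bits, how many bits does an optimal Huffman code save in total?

181

Fixed-length: 3 bits × 218 symbols = 654 bits.
Huffman merges:
merge f(4) and a(19): 23
merge 23 and b(24): 47
merge c(34) and e(35): 69
merge 47 and 69: 116
merge d(102) and 116: 218
Huffman total = 23 + 47 + 69 + 116 + 218 = 473 bits.
Saving = 654 − 473 = 181 bits.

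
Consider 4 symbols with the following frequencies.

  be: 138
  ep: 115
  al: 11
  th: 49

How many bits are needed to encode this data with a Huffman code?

Build the Huffman tree bottom-up:
al(11) + th(49) → 60
60 + ep(115) → 175
be(138) + 175 → 313
The encoded length is the sum of every internal node's weight: 60 + 175 + 313 = 548 bits.

548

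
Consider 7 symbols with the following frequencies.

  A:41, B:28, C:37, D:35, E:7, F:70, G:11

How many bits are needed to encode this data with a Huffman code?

594

Merge the two smallest weights repeatedly:
combine E(7), G(11) → 18
combine 18, B(28) → 46
combine D(35), C(37) → 72
combine A(41), 46 → 87
combine F(70), 72 → 142
combine 87, 142 → 229
Each symbol's bit-cost is frequency × depth; summing gives 594 bits (equivalently 18 + 46 + 72 + 87 + 142 + 229).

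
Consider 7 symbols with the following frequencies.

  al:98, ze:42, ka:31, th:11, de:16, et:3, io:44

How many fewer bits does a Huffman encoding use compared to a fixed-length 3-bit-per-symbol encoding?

Fixed-length: 3 bits × 245 symbols = 735 bits.
Huffman merges:
combine et(3), th(11) → 14
combine 14, de(16) → 30
combine 30, ka(31) → 61
combine ze(42), io(44) → 86
combine 61, 86 → 147
combine al(98), 147 → 245
Huffman total = 14 + 30 + 61 + 86 + 147 + 245 = 583 bits.
Saving = 735 − 583 = 152 bits.

152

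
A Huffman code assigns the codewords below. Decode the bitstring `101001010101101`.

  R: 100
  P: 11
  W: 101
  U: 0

WUUWUWW

Read left to right; each codeword is recognised as soon as it completes (prefix code):
  101→W | 0→U | 0→U | 101→W | 0→U | 101→W | 101→W
Decoded message: WUUWUWW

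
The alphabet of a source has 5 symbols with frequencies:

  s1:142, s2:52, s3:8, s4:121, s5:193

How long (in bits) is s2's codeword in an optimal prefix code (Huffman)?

4

Huffman merges, smallest pair first:
merge s3(8) and s2(52): 60
merge 60 and s4(121): 181
merge s1(142) and 181: 323
merge s5(193) and 323: 516
The subtree containing s2 is merged 4 times, so code length = 4.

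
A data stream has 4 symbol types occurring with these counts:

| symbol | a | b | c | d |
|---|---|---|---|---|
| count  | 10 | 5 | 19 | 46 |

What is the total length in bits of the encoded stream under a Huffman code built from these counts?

Build the Huffman tree bottom-up:
combine b(5), a(10) → 15
combine 15, c(19) → 34
combine 34, d(46) → 80
Each symbol's bit-cost is frequency × depth; summing gives 129 bits (equivalently 15 + 34 + 80).

129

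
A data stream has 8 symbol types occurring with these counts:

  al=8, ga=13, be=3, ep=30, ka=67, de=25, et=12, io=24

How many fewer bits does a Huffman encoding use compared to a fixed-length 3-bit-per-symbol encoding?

Fixed-length: 3 bits × 182 symbols = 546 bits.
Huffman merges:
combine be(3), al(8) → 11
combine 11, et(12) → 23
combine ga(13), 23 → 36
combine io(24), de(25) → 49
combine ep(30), 36 → 66
combine 49, 66 → 115
combine ka(67), 115 → 182
Huffman total = 11 + 23 + 36 + 49 + 66 + 115 + 182 = 482 bits.
Saving = 546 − 482 = 64 bits.

64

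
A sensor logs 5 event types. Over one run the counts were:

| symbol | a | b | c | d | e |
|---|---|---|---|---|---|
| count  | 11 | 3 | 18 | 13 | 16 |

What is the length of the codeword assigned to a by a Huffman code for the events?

Huffman merges, smallest pair first:
combine b(3), a(11) → 14
combine d(13), 14 → 27
combine e(16), c(18) → 34
combine 27, 34 → 61
a's leaf is at depth 3, giving a 3-bit codeword.

3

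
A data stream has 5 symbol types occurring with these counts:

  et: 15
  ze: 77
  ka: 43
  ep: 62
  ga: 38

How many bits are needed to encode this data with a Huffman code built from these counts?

Merge the two smallest weights repeatedly:
et(15) + ga(38) → 53
ka(43) + 53 → 96
ep(62) + ze(77) → 139
96 + 139 → 235
The encoded length is the sum of every internal node's weight: 53 + 96 + 139 + 235 = 523 bits.

523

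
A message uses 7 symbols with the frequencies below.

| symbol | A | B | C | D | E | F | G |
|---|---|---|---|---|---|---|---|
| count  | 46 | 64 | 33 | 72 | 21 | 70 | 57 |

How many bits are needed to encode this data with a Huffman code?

1001

Merge the two smallest weights repeatedly:
combine E(21), C(33) → 54
combine A(46), 54 → 100
combine G(57), B(64) → 121
combine F(70), D(72) → 142
combine 100, 121 → 221
combine 142, 221 → 363
Total encoded bits = sum of merged weights = 54 + 100 + 121 + 142 + 221 + 363 = 1001.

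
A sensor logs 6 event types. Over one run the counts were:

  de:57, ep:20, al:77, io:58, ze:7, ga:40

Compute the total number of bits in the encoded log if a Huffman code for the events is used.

Merge the two smallest weights repeatedly:
combine ze(7), ep(20) → 27
combine 27, ga(40) → 67
combine de(57), io(58) → 115
combine 67, al(77) → 144
combine 115, 144 → 259
Total encoded bits = sum of merged weights = 27 + 67 + 115 + 144 + 259 = 612.

612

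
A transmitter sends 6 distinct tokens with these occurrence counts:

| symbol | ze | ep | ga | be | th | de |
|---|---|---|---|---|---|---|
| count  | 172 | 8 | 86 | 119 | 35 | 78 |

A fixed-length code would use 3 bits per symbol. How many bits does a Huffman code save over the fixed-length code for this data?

Fixed-length: 3 bits × 498 symbols = 1494 bits.
Huffman merges:
ep(8) + th(35) → 43
43 + de(78) → 121
ga(86) + be(119) → 205
121 + ze(172) → 293
205 + 293 → 498
Huffman total = 43 + 121 + 205 + 293 + 498 = 1160 bits.
Saving = 1494 − 1160 = 334 bits.

334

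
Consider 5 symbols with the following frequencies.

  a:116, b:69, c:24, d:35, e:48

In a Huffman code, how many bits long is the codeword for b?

Build the tree from the bottom:
merge c(24) and d(35): 59
merge e(48) and 59: 107
merge b(69) and 107: 176
merge a(116) and 176: 292
b's leaf is at depth 2, giving a 2-bit codeword.

2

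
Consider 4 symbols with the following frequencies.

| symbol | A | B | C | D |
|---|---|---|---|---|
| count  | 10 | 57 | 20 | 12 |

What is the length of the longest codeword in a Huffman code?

Merge the two lowest-weight nodes at each step:
merge A(10) and D(12): 22
merge C(20) and 22: 42
merge 42 and B(57): 99
Maximum depth reached is 3.

3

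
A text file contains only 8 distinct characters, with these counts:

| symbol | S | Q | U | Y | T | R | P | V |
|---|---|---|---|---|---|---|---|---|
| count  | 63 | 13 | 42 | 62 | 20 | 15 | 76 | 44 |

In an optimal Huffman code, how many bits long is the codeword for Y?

3

Build the tree from the bottom:
Q(13) + R(15) → 28
T(20) + 28 → 48
U(42) + V(44) → 86
48 + Y(62) → 110
S(63) + P(76) → 139
86 + 110 → 196
139 + 196 → 335
Y's leaf is at depth 3, giving a 3-bit codeword.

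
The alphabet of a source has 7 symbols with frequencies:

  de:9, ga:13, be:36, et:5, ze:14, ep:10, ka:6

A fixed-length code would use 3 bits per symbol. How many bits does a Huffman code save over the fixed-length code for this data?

42

Fixed-length: 3 bits × 93 symbols = 279 bits.
Huffman merges:
combine et(5), ka(6) → 11
combine de(9), ep(10) → 19
combine 11, ga(13) → 24
combine ze(14), 19 → 33
combine 24, 33 → 57
combine be(36), 57 → 93
Huffman total = 11 + 19 + 24 + 33 + 57 + 93 = 237 bits.
Saving = 279 − 237 = 42 bits.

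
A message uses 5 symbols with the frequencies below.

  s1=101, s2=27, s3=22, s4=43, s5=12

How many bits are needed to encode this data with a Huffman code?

404

Build the Huffman tree bottom-up:
merge s5(12) and s3(22): 34
merge s2(27) and 34: 61
merge s4(43) and 61: 104
merge s1(101) and 104: 205
Total encoded bits = sum of merged weights = 34 + 61 + 104 + 205 = 404.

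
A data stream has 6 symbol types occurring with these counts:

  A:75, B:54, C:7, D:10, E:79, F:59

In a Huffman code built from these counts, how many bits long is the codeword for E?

2

Huffman merges, smallest pair first:
combine C(7), D(10) → 17
combine 17, B(54) → 71
combine F(59), 71 → 130
combine A(75), E(79) → 154
combine 130, 154 → 284
E sits 2 levels below the root, so its codeword is 2 bits.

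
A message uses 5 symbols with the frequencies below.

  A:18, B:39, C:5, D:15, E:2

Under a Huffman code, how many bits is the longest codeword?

Merge the two lowest-weight nodes at each step:
combine E(2), C(5) → 7
combine 7, D(15) → 22
combine A(18), 22 → 40
combine B(39), 40 → 79
Maximum depth reached is 4.

4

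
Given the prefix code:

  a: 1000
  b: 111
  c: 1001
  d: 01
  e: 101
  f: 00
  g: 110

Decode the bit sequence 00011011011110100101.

Read left to right; each codeword is recognised as soon as it completes (prefix code):
  00→f | 01→d | 101→e | 101→e | 111→b | 01→d | 00→f | 101→e
Decoded message: fdeebdfe

fdeebdfe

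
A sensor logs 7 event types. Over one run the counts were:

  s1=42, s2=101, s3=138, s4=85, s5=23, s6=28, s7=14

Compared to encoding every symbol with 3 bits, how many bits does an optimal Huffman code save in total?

Fixed-length: 3 bits × 431 symbols = 1293 bits.
Huffman merges:
s7(14) + s5(23) → 37
s6(28) + 37 → 65
s1(42) + 65 → 107
s4(85) + s2(101) → 186
107 + s3(138) → 245
186 + 245 → 431
Huffman total = 37 + 65 + 107 + 186 + 245 + 431 = 1071 bits.
Saving = 1293 − 1071 = 222 bits.

222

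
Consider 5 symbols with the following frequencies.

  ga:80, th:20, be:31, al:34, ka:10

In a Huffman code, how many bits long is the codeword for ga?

Build the tree from the bottom:
combine ka(10), th(20) → 30
combine 30, be(31) → 61
combine al(34), 61 → 95
combine ga(80), 95 → 175
ga is a child of the root — depth 1, so its codeword is a single bit.

1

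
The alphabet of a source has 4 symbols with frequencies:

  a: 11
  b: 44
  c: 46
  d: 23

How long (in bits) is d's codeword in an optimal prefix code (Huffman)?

3

Build the tree from the bottom:
combine a(11), d(23) → 34
combine 34, b(44) → 78
combine c(46), 78 → 124
d sits 3 levels below the root, so its codeword is 3 bits.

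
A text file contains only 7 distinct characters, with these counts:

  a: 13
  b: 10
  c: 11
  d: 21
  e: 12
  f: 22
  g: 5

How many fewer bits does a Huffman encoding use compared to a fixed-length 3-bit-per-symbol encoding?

Fixed-length: 3 bits × 94 symbols = 282 bits.
Huffman merges:
combine g(5), b(10) → 15
combine c(11), e(12) → 23
combine a(13), 15 → 28
combine d(21), f(22) → 43
combine 23, 28 → 51
combine 43, 51 → 94
Huffman total = 15 + 23 + 28 + 43 + 51 + 94 = 254 bits.
Saving = 282 − 254 = 28 bits.

28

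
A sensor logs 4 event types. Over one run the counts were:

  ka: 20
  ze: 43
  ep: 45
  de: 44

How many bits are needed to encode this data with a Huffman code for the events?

Greedily combine the two least-frequent nodes:
combine ka(20), ze(43) → 63
combine de(44), ep(45) → 89
combine 63, 89 → 152
Each symbol's bit-cost is frequency × depth; summing gives 304 bits (equivalently 63 + 89 + 152).

304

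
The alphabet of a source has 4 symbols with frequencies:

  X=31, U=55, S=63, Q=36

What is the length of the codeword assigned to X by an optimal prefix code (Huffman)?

Huffman merges, smallest pair first:
X(31) + Q(36) → 67
U(55) + S(63) → 118
67 + 118 → 185
X sits 2 levels below the root, so its codeword is 2 bits.

2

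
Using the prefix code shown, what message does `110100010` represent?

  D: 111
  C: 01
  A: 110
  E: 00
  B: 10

Read left to right; each codeword is recognised as soon as it completes (prefix code):
  110→A | 10→B | 00→E | 10→B
Decoded message: ABEB

ABEB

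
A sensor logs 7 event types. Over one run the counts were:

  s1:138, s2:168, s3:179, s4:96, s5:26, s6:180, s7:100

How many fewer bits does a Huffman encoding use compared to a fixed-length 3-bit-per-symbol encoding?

237

Fixed-length: 3 bits × 887 symbols = 2661 bits.
Huffman merges:
merge s5(26) and s4(96): 122
merge s7(100) and 122: 222
merge s1(138) and s2(168): 306
merge s3(179) and s6(180): 359
merge 222 and 306: 528
merge 359 and 528: 887
Huffman total = 122 + 222 + 306 + 359 + 528 + 887 = 2424 bits.
Saving = 2661 − 2424 = 237 bits.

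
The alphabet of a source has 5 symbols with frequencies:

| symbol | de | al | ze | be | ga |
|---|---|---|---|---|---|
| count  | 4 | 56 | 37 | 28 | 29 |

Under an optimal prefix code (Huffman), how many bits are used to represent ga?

Huffman merges, smallest pair first:
combine de(4), be(28) → 32
combine ga(29), 32 → 61
combine ze(37), al(56) → 93
combine 61, 93 → 154
ga's leaf is at depth 2, giving a 2-bit codeword.

2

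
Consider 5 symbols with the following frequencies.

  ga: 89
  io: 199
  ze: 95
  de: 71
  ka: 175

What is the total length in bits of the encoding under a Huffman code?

1418

Greedily combine the two least-frequent nodes:
combine de(71), ga(89) → 160
combine ze(95), 160 → 255
combine ka(175), io(199) → 374
combine 255, 374 → 629
Total encoded bits = sum of merged weights = 160 + 255 + 374 + 629 = 1418.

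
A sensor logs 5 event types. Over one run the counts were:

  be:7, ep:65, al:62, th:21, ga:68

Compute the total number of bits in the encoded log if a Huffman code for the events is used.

474

Greedily combine the two least-frequent nodes:
combine be(7), th(21) → 28
combine 28, al(62) → 90
combine ep(65), ga(68) → 133
combine 90, 133 → 223
Each symbol's bit-cost is frequency × depth; summing gives 474 bits (equivalently 28 + 90 + 133 + 223).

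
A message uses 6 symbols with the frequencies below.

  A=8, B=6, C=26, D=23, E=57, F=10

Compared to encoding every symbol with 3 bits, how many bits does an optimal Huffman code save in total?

Fixed-length: 3 bits × 130 symbols = 390 bits.
Huffman merges:
B(6) + A(8) → 14
F(10) + 14 → 24
D(23) + 24 → 47
C(26) + 47 → 73
E(57) + 73 → 130
Huffman total = 14 + 24 + 47 + 73 + 130 = 288 bits.
Saving = 390 − 288 = 102 bits.

102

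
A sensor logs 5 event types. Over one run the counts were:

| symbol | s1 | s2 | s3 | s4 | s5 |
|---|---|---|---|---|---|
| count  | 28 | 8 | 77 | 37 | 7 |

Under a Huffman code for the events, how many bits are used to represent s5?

Build the tree from the bottom:
merge s5(7) and s2(8): 15
merge 15 and s1(28): 43
merge s4(37) and 43: 80
merge s3(77) and 80: 157
The subtree containing s5 is merged 4 times, so code length = 4.

4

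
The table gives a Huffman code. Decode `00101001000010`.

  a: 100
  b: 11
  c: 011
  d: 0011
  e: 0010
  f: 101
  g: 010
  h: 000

eaae

Read left to right; each codeword is recognised as soon as it completes (prefix code):
  0010→e | 100→a | 100→a | 0010→e
Decoded message: eaae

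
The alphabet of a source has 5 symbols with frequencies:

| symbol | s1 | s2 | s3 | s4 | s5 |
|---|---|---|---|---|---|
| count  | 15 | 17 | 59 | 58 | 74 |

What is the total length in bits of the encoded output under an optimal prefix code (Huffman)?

Merge the two smallest weights repeatedly:
s1(15) + s2(17) → 32
32 + s4(58) → 90
s3(59) + s5(74) → 133
90 + 133 → 223
The encoded length is the sum of every internal node's weight: 32 + 90 + 133 + 223 = 478 bits.

478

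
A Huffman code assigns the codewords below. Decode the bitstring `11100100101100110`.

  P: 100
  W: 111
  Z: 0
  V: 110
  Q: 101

WZZPQPV

Read left to right; each codeword is recognised as soon as it completes (prefix code):
  111→W | 0→Z | 0→Z | 100→P | 101→Q | 100→P | 110→V
Decoded message: WZZPQPV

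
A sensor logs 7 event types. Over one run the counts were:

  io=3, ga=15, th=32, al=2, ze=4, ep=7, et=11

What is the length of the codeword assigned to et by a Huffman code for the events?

Huffman merges, smallest pair first:
al(2) + io(3) → 5
ze(4) + 5 → 9
ep(7) + 9 → 16
et(11) + ga(15) → 26
16 + 26 → 42
th(32) + 42 → 74
et sits 3 levels below the root, so its codeword is 3 bits.

3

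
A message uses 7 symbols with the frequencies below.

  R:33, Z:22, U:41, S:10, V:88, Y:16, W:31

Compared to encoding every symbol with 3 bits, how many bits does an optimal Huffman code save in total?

Fixed-length: 3 bits × 241 symbols = 723 bits.
Huffman merges:
merge S(10) and Y(16): 26
merge Z(22) and 26: 48
merge W(31) and R(33): 64
merge U(41) and 48: 89
merge 64 and V(88): 152
merge 89 and 152: 241
Huffman total = 26 + 48 + 64 + 89 + 152 + 241 = 620 bits.
Saving = 723 − 620 = 103 bits.

103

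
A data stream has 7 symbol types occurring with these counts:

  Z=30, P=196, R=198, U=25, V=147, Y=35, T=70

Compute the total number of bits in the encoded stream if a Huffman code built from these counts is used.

1707

Greedily combine the two least-frequent nodes:
combine U(25), Z(30) → 55
combine Y(35), 55 → 90
combine T(70), 90 → 160
combine V(147), 160 → 307
combine P(196), R(198) → 394
combine 307, 394 → 701
Each symbol's bit-cost is frequency × depth; summing gives 1707 bits (equivalently 55 + 90 + 160 + 307 + 394 + 701).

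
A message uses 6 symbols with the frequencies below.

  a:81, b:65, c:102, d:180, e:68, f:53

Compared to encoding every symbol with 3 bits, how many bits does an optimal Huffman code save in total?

282

Fixed-length: 3 bits × 549 symbols = 1647 bits.
Huffman merges:
combine f(53), b(65) → 118
combine e(68), a(81) → 149
combine c(102), 118 → 220
combine 149, d(180) → 329
combine 220, 329 → 549
Huffman total = 118 + 149 + 220 + 329 + 549 = 1365 bits.
Saving = 1647 − 1365 = 282 bits.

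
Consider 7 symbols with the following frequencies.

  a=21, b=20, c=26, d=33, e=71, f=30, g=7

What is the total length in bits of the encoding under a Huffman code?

547

Build the Huffman tree bottom-up:
g(7) + b(20) → 27
a(21) + c(26) → 47
27 + f(30) → 57
d(33) + 47 → 80
57 + e(71) → 128
80 + 128 → 208
Each symbol's bit-cost is frequency × depth; summing gives 547 bits (equivalently 27 + 47 + 57 + 80 + 128 + 208).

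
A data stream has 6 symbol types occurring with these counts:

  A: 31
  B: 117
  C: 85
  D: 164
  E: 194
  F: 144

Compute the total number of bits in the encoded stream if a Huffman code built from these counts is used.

Build the Huffman tree bottom-up:
A(31) + C(85) → 116
116 + B(117) → 233
F(144) + D(164) → 308
E(194) + 233 → 427
308 + 427 → 735
Each symbol's bit-cost is frequency × depth; summing gives 1819 bits (equivalently 116 + 233 + 308 + 427 + 735).

1819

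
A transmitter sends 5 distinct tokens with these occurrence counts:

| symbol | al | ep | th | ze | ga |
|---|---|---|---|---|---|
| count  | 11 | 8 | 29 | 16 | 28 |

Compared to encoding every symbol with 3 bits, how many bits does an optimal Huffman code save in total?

Fixed-length: 3 bits × 92 symbols = 276 bits.
Huffman merges:
ep(8) + al(11) → 19
ze(16) + 19 → 35
ga(28) + th(29) → 57
35 + 57 → 92
Huffman total = 19 + 35 + 57 + 92 = 203 bits.
Saving = 276 − 203 = 73 bits.

73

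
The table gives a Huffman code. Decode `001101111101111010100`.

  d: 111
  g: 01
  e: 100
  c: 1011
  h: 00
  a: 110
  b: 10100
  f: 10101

hadadfh

Read left to right; each codeword is recognised as soon as it completes (prefix code):
  00→h | 110→a | 111→d | 110→a | 111→d | 10101→f | 00→h
Decoded message: hadadfh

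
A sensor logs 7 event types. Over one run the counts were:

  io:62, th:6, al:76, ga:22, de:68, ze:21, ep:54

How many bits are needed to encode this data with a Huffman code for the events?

797

Build the Huffman tree bottom-up:
merge th(6) and ze(21): 27
merge ga(22) and 27: 49
merge 49 and ep(54): 103
merge io(62) and de(68): 130
merge al(76) and 103: 179
merge 130 and 179: 309
The encoded length is the sum of every internal node's weight: 27 + 49 + 103 + 130 + 179 + 309 = 797 bits.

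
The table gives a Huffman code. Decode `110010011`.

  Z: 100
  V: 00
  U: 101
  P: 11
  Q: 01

PVZP

Read left to right; each codeword is recognised as soon as it completes (prefix code):
  11→P | 00→V | 100→Z | 11→P
Decoded message: PVZP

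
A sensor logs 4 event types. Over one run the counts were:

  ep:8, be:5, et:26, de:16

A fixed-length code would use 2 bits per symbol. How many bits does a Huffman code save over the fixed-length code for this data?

13

Fixed-length: 2 bits × 55 symbols = 110 bits.
Huffman merges:
combine be(5), ep(8) → 13
combine 13, de(16) → 29
combine et(26), 29 → 55
Huffman total = 13 + 29 + 55 = 97 bits.
Saving = 110 − 97 = 13 bits.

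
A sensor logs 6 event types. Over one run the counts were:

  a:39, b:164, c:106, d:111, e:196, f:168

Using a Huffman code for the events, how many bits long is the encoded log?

Build the Huffman tree bottom-up:
a(39) + c(106) → 145
d(111) + 145 → 256
b(164) + f(168) → 332
e(196) + 256 → 452
332 + 452 → 784
Each symbol's bit-cost is frequency × depth; summing gives 1969 bits (equivalently 145 + 256 + 332 + 452 + 784).

1969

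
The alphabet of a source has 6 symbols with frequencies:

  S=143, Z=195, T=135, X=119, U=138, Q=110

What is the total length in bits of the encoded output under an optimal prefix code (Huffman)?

Build the Huffman tree bottom-up:
merge Q(110) and X(119): 229
merge T(135) and U(138): 273
merge S(143) and Z(195): 338
merge 229 and 273: 502
merge 338 and 502: 840
The encoded length is the sum of every internal node's weight: 229 + 273 + 338 + 502 + 840 = 2182 bits.

2182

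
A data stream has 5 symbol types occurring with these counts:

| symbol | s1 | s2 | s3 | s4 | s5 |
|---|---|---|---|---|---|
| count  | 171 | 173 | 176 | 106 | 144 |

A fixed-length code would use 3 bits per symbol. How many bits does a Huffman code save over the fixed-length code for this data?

520

Fixed-length: 3 bits × 770 symbols = 2310 bits.
Huffman merges:
s4(106) + s5(144) → 250
s1(171) + s2(173) → 344
s3(176) + 250 → 426
344 + 426 → 770
Huffman total = 250 + 344 + 426 + 770 = 1790 bits.
Saving = 2310 − 1790 = 520 bits.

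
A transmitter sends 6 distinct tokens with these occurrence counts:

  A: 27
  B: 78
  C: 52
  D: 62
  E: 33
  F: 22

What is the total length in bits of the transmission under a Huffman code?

679

Merge the two smallest weights repeatedly:
merge F(22) and A(27): 49
merge E(33) and 49: 82
merge C(52) and D(62): 114
merge B(78) and 82: 160
merge 114 and 160: 274
Total encoded bits = sum of merged weights = 49 + 82 + 114 + 160 + 274 = 679.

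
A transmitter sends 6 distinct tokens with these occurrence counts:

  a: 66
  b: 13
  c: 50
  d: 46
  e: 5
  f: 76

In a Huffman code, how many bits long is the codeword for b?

Build the tree from the bottom:
merge e(5) and b(13): 18
merge 18 and d(46): 64
merge c(50) and 64: 114
merge a(66) and f(76): 142
merge 114 and 142: 256
b sits 4 levels below the root, so its codeword is 4 bits.

4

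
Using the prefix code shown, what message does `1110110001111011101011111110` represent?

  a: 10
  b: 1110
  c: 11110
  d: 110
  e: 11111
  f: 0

bdffcbaed

Read left to right; each codeword is recognised as soon as it completes (prefix code):
  1110→b | 110→d | 0→f | 0→f | 11110→c | 1110→b | 10→a | 11111→e | 110→d
Decoded message: bdffcbaed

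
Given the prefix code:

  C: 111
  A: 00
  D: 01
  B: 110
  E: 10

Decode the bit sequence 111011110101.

CDCDD

Read left to right; each codeword is recognised as soon as it completes (prefix code):
  111→C | 01→D | 111→C | 01→D | 01→D
Decoded message: CDCDD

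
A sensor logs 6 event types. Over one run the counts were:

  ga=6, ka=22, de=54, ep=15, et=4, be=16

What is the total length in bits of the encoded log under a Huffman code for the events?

Build the Huffman tree bottom-up:
merge et(4) and ga(6): 10
merge 10 and ep(15): 25
merge be(16) and ka(22): 38
merge 25 and 38: 63
merge de(54) and 63: 117
Each symbol's bit-cost is frequency × depth; summing gives 253 bits (equivalently 10 + 25 + 38 + 63 + 117).

253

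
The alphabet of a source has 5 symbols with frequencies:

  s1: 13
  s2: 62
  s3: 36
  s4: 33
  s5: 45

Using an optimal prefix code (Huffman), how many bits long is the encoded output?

424

Greedily combine the two least-frequent nodes:
merge s1(13) and s4(33): 46
merge s3(36) and s5(45): 81
merge 46 and s2(62): 108
merge 81 and 108: 189
Total encoded bits = sum of merged weights = 46 + 81 + 108 + 189 = 424.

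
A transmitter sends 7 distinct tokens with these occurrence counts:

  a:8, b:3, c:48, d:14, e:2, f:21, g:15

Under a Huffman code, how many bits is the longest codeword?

Merge the two lowest-weight nodes at each step:
e(2) + b(3) → 5
5 + a(8) → 13
13 + d(14) → 27
g(15) + f(21) → 36
27 + 36 → 63
c(48) + 63 → 111
The rarest symbols sit at the bottom; the longest codeword is 5 bits.

5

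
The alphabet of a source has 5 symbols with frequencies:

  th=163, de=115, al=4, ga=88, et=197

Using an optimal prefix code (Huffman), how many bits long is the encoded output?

1226

Build the Huffman tree bottom-up:
merge al(4) and ga(88): 92
merge 92 and de(115): 207
merge th(163) and et(197): 360
merge 207 and 360: 567
The encoded length is the sum of every internal node's weight: 92 + 207 + 360 + 567 = 1226 bits.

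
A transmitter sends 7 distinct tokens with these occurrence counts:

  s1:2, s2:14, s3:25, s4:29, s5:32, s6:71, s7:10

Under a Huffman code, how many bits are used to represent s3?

Repeatedly merge the two smallest:
combine s1(2), s7(10) → 12
combine 12, s2(14) → 26
combine s3(25), 26 → 51
combine s4(29), s5(32) → 61
combine 51, 61 → 112
combine s6(71), 112 → 183
The subtree containing s3 is merged 3 times, so code length = 3.

3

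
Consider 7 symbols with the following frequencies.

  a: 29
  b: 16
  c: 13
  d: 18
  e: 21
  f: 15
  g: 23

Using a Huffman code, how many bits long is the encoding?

376

Build the Huffman tree bottom-up:
merge c(13) and f(15): 28
merge b(16) and d(18): 34
merge e(21) and g(23): 44
merge 28 and a(29): 57
merge 34 and 44: 78
merge 57 and 78: 135
Total encoded bits = sum of merged weights = 28 + 34 + 44 + 57 + 78 + 135 = 376.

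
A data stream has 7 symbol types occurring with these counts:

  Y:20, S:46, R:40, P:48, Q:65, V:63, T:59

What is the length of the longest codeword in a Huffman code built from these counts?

4

Merge the two lowest-weight nodes at each step:
combine Y(20), R(40) → 60
combine S(46), P(48) → 94
combine T(59), 60 → 119
combine V(63), Q(65) → 128
combine 94, 119 → 213
combine 128, 213 → 341
Maximum depth reached is 4.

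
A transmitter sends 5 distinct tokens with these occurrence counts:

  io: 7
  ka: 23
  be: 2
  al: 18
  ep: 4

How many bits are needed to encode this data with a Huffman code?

104

Merge the two smallest weights repeatedly:
combine be(2), ep(4) → 6
combine 6, io(7) → 13
combine 13, al(18) → 31
combine ka(23), 31 → 54
The encoded length is the sum of every internal node's weight: 6 + 13 + 31 + 54 = 104 bits.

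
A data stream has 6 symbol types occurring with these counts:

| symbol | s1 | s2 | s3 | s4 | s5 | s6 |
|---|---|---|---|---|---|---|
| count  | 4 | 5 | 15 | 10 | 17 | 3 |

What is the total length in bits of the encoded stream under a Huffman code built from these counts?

Greedily combine the two least-frequent nodes:
merge s6(3) and s1(4): 7
merge s2(5) and 7: 12
merge s4(10) and 12: 22
merge s3(15) and s5(17): 32
merge 22 and 32: 54
The encoded length is the sum of every internal node's weight: 7 + 12 + 22 + 32 + 54 = 127 bits.

127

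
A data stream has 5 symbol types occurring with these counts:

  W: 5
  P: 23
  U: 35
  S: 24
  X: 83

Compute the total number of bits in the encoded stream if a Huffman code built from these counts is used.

Merge the two smallest weights repeatedly:
W(5) + P(23) → 28
S(24) + 28 → 52
U(35) + 52 → 87
X(83) + 87 → 170
Each symbol's bit-cost is frequency × depth; summing gives 337 bits (equivalently 28 + 52 + 87 + 170).

337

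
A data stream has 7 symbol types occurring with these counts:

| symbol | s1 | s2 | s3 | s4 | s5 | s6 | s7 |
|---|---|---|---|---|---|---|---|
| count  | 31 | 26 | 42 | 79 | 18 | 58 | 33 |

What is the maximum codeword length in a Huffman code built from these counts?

4

Merge the two lowest-weight nodes at each step:
combine s5(18), s2(26) → 44
combine s1(31), s7(33) → 64
combine s3(42), 44 → 86
combine s6(58), 64 → 122
combine s4(79), 86 → 165
combine 122, 165 → 287
The first pair merged (s5, s2) ends up deepest, at depth 4.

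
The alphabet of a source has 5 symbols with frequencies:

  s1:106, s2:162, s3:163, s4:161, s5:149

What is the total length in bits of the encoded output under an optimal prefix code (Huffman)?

1737

Greedily combine the two least-frequent nodes:
s1(106) + s5(149) → 255
s4(161) + s2(162) → 323
s3(163) + 255 → 418
323 + 418 → 741
Each symbol's bit-cost is frequency × depth; summing gives 1737 bits (equivalently 255 + 323 + 418 + 741).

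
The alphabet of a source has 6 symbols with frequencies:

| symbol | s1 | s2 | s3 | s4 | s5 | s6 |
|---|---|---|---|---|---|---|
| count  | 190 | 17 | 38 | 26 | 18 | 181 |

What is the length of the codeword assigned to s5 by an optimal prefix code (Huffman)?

5

Repeatedly merge the two smallest:
combine s2(17), s5(18) → 35
combine s4(26), 35 → 61
combine s3(38), 61 → 99
combine 99, s6(181) → 280
combine s1(190), 280 → 470
s5 sits 5 levels below the root, so its codeword is 5 bits.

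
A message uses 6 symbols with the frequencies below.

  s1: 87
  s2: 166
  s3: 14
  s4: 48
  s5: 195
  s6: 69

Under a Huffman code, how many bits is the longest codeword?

4

Merge the two lowest-weight nodes at each step:
s3(14) + s4(48) → 62
62 + s6(69) → 131
s1(87) + 131 → 218
s2(166) + s5(195) → 361
218 + 361 → 579
Maximum depth reached is 4.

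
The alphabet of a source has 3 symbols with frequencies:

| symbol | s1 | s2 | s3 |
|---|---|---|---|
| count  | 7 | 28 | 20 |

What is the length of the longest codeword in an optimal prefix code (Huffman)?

2

Merge the two lowest-weight nodes at each step:
combine s1(7), s3(20) → 27
combine 27, s2(28) → 55
The first pair merged (s1, s3) ends up deepest, at depth 2.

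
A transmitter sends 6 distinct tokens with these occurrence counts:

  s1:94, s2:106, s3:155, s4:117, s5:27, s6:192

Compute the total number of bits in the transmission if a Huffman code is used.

1726

Build the Huffman tree bottom-up:
combine s5(27), s1(94) → 121
combine s2(106), s4(117) → 223
combine 121, s3(155) → 276
combine s6(192), 223 → 415
combine 276, 415 → 691
Total encoded bits = sum of merged weights = 121 + 223 + 276 + 415 + 691 = 1726.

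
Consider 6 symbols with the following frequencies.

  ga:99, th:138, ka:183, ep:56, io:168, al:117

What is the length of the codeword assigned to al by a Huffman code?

Build the tree from the bottom:
combine ep(56), ga(99) → 155
combine al(117), th(138) → 255
combine 155, io(168) → 323
combine ka(183), 255 → 438
combine 323, 438 → 761
al's leaf is at depth 3, giving a 3-bit codeword.

3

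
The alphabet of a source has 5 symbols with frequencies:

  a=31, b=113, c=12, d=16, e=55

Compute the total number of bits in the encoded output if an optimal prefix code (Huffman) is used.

Build the Huffman tree bottom-up:
c(12) + d(16) → 28
28 + a(31) → 59
e(55) + 59 → 114
b(113) + 114 → 227
Total encoded bits = sum of merged weights = 28 + 59 + 114 + 227 = 428.

428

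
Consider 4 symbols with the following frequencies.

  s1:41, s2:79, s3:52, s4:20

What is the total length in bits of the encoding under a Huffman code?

366

Merge the two smallest weights repeatedly:
s4(20) + s1(41) → 61
s3(52) + 61 → 113
s2(79) + 113 → 192
Each symbol's bit-cost is frequency × depth; summing gives 366 bits (equivalently 61 + 113 + 192).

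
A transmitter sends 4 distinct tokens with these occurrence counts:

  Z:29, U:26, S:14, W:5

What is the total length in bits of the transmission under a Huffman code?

Build the Huffman tree bottom-up:
W(5) + S(14) → 19
19 + U(26) → 45
Z(29) + 45 → 74
Total encoded bits = sum of merged weights = 19 + 45 + 74 = 138.

138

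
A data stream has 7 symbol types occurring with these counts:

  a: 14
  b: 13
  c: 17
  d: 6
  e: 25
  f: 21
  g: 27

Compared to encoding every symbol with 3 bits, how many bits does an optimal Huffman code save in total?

33

Fixed-length: 3 bits × 123 symbols = 369 bits.
Huffman merges:
combine d(6), b(13) → 19
combine a(14), c(17) → 31
combine 19, f(21) → 40
combine e(25), g(27) → 52
combine 31, 40 → 71
combine 52, 71 → 123
Huffman total = 19 + 31 + 40 + 52 + 71 + 123 = 336 bits.
Saving = 369 − 336 = 33 bits.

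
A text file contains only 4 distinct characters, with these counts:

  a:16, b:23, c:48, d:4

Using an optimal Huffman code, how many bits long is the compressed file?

Build the Huffman tree bottom-up:
merge d(4) and a(16): 20
merge 20 and b(23): 43
merge 43 and c(48): 91
The encoded length is the sum of every internal node's weight: 20 + 43 + 91 = 154 bits.

154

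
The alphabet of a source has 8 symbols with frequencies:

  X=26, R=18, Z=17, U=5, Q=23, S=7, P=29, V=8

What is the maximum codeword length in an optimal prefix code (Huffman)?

Merge the two lowest-weight nodes at each step:
combine U(5), S(7) → 12
combine V(8), 12 → 20
combine Z(17), R(18) → 35
combine 20, Q(23) → 43
combine X(26), P(29) → 55
combine 35, 43 → 78
combine 55, 78 → 133
The first pair merged (U, S) ends up deepest, at depth 5.

5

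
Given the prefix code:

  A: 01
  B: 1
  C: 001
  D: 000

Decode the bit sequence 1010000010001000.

Read left to right; each codeword is recognised as soon as it completes (prefix code):
  1→B | 01→A | 000→D | 001→C | 000→D | 1→B | 000→D
Decoded message: BADCDBD

BADCDBD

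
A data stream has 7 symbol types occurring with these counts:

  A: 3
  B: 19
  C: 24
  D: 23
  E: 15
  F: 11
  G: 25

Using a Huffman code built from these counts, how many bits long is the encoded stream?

Build the Huffman tree bottom-up:
merge A(3) and F(11): 14
merge 14 and E(15): 29
merge B(19) and D(23): 42
merge C(24) and G(25): 49
merge 29 and 42: 71
merge 49 and 71: 120
Each symbol's bit-cost is frequency × depth; summing gives 325 bits (equivalently 14 + 29 + 42 + 49 + 71 + 120).

325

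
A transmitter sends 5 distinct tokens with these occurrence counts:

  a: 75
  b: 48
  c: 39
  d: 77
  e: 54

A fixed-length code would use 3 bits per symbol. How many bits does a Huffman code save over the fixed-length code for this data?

206

Fixed-length: 3 bits × 293 symbols = 879 bits.
Huffman merges:
c(39) + b(48) → 87
e(54) + a(75) → 129
d(77) + 87 → 164
129 + 164 → 293
Huffman total = 87 + 129 + 164 + 293 = 673 bits.
Saving = 879 − 673 = 206 bits.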